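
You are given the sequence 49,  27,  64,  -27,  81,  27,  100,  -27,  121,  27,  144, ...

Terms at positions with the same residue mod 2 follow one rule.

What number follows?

-27

Split by position mod 2 into 2 tracks.
Subsequence A: 49, 64, 81, 100, 121, 144 — perfect squares starting at 7².
Subsequence B: 27, -27, 27, -27, 27 — oscillating between 27 and -27.
Term 12 comes from subsequence B (its 6th entry): -27.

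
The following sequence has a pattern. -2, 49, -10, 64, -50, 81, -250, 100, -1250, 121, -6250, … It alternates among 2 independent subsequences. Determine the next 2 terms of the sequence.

144, -31250

Taking every 2nd term gives 2 separate tracks.
Subsequence A: -2, -10, -50, -250, -1250, -6250 — a geometric progression (common ratio 5).
Subsequence B: 49, 64, 81, 100, 121 — perfect squares starting at 7².
Position 12 → subsequence B, term 6 = 144.
Term 13 comes from subsequence A (its 7th entry): -31250.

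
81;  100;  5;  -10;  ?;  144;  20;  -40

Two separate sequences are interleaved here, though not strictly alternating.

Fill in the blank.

Positions follow the repeating pattern AABB; grouping by letter gives 2 tracks.
Track A = 81, 100, ?, 144: perfect squares starting at 9².
Track B = 5, -10, 20, -40: geometric with ratio -2.
Filling track A at index 3 by its rule yields 121.

121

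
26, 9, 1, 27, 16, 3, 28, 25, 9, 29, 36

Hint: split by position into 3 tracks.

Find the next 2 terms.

Read the sequence 3 terms at a time; column i is its own pattern.
Track A: 26, 27, 28, 29 (linear: a_n = 25 + n).
Track B: 9, 16, 25, 36 (the squares 3², 4², 5², …).
Track C: 1, 3, 9 (powers 3^0, 3^1, 3^2, …).
Position 12 falls in track C as its term 4, giving 27.
Term 13 comes from track A (its 5th entry): 30.

27, 30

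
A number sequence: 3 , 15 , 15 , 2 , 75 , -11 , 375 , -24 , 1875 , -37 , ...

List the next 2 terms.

Odd-indexed and even-indexed terms follow separate rules.
Track A: 3, 15, 75, 375, 1875 (geometric with ratio 5).
Track B: 15, 2, -11, -24, -37 (subtracting 13 each time).
The 11th slot belongs to track A; its 6th term is 9375.
Position 12 → track B, term 6 = -50.

9375, -50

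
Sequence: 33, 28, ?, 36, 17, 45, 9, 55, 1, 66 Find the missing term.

25

Taking every 2nd term gives 2 separate tracks.
Stream A = 33, ?, 17, 9, 1: linear: a_n = 41 − 8·n.
Stream B = 28, 36, 45, 55, 66: the triangular numbers T_7, T_8, ….
So the missing entry in stream A is 25.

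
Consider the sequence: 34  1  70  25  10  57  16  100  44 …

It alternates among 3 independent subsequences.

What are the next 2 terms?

Split by position mod 3 into 3 tracks.
Track A: 34, 25, 16 (arithmetic with common difference −9).
Track B: 1, 10, 100 (successive powers of 10).
Track C: 70, 57, 44 (subtracting 13 each time).
The 10th slot belongs to track A; its 4th term is 7.
The 11th slot belongs to track B; its 4th term is 1000.

7, 1000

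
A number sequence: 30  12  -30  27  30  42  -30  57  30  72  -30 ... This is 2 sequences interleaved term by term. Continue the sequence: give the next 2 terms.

87, 30

Odd-indexed and even-indexed terms follow separate rules.
Track A is 30, -30, 30, -30, 30, -30, which is oscillating between 30 and -30.
Track B is 12, 27, 42, 57, 72, which is adding 15 each time.
Term 12 comes from track B (its 6th entry): 87.
Position 13 → track A, term 7 = 30.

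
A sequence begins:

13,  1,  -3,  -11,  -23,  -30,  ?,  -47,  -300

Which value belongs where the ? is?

Reading positions in blocks of 3 reveals the pattern AAB — 2 tracks woven together.
Stream A = 13, 1, -11, -23, ?, -47: arithmetic, step −12.
Stream B = -3, -30, -300: geometric with ratio 10.
Filling stream A at index 5 by its rule yields -35.

-35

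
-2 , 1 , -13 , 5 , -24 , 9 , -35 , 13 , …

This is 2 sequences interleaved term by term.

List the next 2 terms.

Taking every 2nd term gives 2 separate tracks.
Subsequence A: -2, -13, -24, -35. Subtracting 11 each time.
Subsequence B: 1, 5, 9, 13. Adding 4 each time.
The 9th slot belongs to subsequence A; its 5th term is -46.
Position 10 falls in subsequence B as its term 5, giving 17.

-46, 17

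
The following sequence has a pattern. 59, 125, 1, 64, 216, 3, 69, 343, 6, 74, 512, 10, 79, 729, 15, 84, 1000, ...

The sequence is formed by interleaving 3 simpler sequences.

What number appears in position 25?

Read the sequence 3 terms at a time; column i is its own pattern.
Stream A: 59, 64, 69, 74, 79, 84 — arithmetic, step +5.
Stream B: 125, 216, 343, 512, 729, 1000 — consecutive cubes n³ from n = 5.
Stream C: 1, 3, 6, 10, 15 — triangular numbers n(n+1)/2 for n = 1, 2, ….
The 25th slot belongs to stream A; its 9th term is 99.

99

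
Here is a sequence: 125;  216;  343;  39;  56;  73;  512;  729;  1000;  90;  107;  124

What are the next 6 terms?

Positions follow the repeating pattern AAABBB; grouping by letter gives 2 tracks.
Subsequence A = 125, 216, 343, 512, 729, 1000: perfect cubes starting at 5³.
Subsequence B = 39, 56, 73, 90, 107, 124: arithmetic with common difference +17.
The 13th slot belongs to subsequence A; its 7th term is 1331.
Position 14 falls in subsequence A as its term 8, giving 1728.
The 15th slot belongs to subsequence A; its 9th term is 2197.
Position 16 → subsequence B, term 7 = 141.
The 17th slot belongs to subsequence B; its 8th term is 158.
The 18th slot belongs to subsequence B; its 9th term is 175.

1331, 1728, 2197, 141, 158, 175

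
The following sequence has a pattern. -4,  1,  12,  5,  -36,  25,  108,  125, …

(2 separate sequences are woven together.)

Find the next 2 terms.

-324, 625

Taking every 2nd term gives 2 separate tracks.
Track A: -4, 12, -36, 108 (multiplying by -3 each time).
Track B: 1, 5, 25, 125 (powers 5^0, 5^1, 5^2, …).
Position 9 → track A, term 5 = -324.
Term 10 comes from track B (its 5th entry): 625.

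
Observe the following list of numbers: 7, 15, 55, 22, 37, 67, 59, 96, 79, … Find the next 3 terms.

155, 251, 91

Reading positions in blocks of 3 reveals the pattern AAB — 2 tracks woven together.
Stream A = 7, 15, 22, 37, 59, 96: a Fibonacci-like recurrence a_n = a_{n-1} + a_{n-2}.
Stream B = 55, 67, 79: linear: a_n = 43 + 12·n.
Position 10 falls in stream A as its term 7, giving 155.
Position 11 falls in stream A as its term 8, giving 251.
The 12th slot belongs to stream B; its 4th term is 91.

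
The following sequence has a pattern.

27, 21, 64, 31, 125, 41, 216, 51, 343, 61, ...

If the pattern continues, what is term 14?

81

Odd-indexed and even-indexed terms follow separate rules.
Subsequence A: 27, 64, 125, 216, 343. Perfect cubes starting at 3³.
Subsequence B: 21, 31, 41, 51, 61. Linear: a_n = 11 + 10·n.
Term 14 comes from subsequence B (its 7th entry): 81.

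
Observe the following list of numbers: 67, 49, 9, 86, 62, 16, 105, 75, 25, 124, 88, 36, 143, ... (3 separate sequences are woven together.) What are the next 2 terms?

Split by position mod 3 into 3 tracks.
Track A: 67, 86, 105, 124, 143 (linear: a_n = 48 + 19·n).
Track B: 49, 62, 75, 88 (arithmetic, step +13).
Track C: 9, 16, 25, 36 (consecutive squares n² from n = 3).
Position 14 → track B, term 5 = 101.
Position 15 falls in track C as its term 5, giving 49.

101, 49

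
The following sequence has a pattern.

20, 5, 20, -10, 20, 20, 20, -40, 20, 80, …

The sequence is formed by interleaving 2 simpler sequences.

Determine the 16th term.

Odd-indexed and even-indexed terms follow separate rules.
Track A: 20, 20, 20, 20, 20 (the constant sequence 20).
Track B: 5, -10, 20, -40, 80 (geometric, ×-2 each step).
Position 16 → track B, term 8 = -640.

-640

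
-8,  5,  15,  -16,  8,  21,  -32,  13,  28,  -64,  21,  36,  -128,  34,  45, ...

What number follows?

-256

Split by position mod 3: positions 1, 4, 7, … form one track, and each other residue class forms its own.
Stream A: -8, -16, -32, -64, -128 (geometric with ratio 2).
Stream B: 5, 8, 13, 21, 34 (each term equals the sum of the previous two).
Stream C: 15, 21, 28, 36, 45 (triangular numbers starting at T_5).
The 16th slot belongs to stream A; its 6th term is -256.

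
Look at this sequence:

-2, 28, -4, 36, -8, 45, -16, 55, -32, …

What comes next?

66

The terms cycle through 2 interleaved subsequences.
Stream A: -2, -4, -8, -16, -32 — multiplying by 2 each time.
Stream B: 28, 36, 45, 55 — the triangular numbers T_7, T_8, ….
Position 10 → stream B, term 5 = 66.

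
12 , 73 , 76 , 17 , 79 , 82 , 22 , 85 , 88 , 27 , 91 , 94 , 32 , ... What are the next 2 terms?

Reading positions in blocks of 3 reveals the pattern ABB — 2 tracks woven together.
Track A: 12, 17, 22, 27, 32 (arithmetic with common difference +5).
Track B: 73, 76, 79, 82, 85, 88, 91, 94 (adding 3 each time).
Position 14 → track B, term 9 = 97.
Term 15 comes from track B (its 10th entry): 100.

97, 100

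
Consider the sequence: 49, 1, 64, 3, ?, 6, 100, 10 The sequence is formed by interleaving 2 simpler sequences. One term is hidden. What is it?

81

Split by position mod 2 into 2 tracks.
Track A is 49, 64, ?, 100, which is consecutive squares n² from n = 7.
Track B is 1, 3, 6, 10, which is the triangular numbers T_1, T_2, ….
Track A's pattern makes the blank 81.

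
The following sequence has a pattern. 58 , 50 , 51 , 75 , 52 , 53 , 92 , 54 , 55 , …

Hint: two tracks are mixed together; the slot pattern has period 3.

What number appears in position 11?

56

Positions follow the repeating pattern ABB; grouping by letter gives 2 tracks.
Subsequence A is 58, 75, 92, which is arithmetic, step +17.
Subsequence B is 50, 51, 52, 53, 54, 55, which is arithmetic with common difference +1.
Term 11 comes from subsequence B (its 7th entry): 56.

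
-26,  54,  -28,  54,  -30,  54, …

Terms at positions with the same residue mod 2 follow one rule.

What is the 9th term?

-34

Odd-indexed and even-indexed terms follow separate rules.
Subsequence A: -26, -28, -30 (linear: a_n = -24 − 2·n).
Subsequence B: 54, 54, 54 (always 54).
Term 9 comes from subsequence A (its 5th entry): -34.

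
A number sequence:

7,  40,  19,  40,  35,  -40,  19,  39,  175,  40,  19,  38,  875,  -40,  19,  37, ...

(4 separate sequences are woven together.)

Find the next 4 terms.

4375, 40, 19, 36

Split by position mod 4: positions 1, 5, 9, … form one track, and each other residue class forms its own.
Track A: 7, 35, 175, 875 — geometric with ratio 5.
Track B: 40, -40, 40, -40 — the oscillation 40·(−1)^(n+1).
Track C: 19, 19, 19, 19 — the constant sequence 19.
Track D: 40, 39, 38, 37 — subtracting 1 each time.
The 17th slot belongs to track A; its 5th term is 4375.
The 18th slot belongs to track B; its 5th term is 40.
The 19th slot belongs to track C; its 5th term is 19.
Position 20 → track D, term 5 = 36.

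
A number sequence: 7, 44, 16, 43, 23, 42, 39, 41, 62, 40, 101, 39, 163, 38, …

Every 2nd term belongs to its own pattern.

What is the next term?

Positions 1, 3, 5, … form one subsequence and positions 2, 4, 6, … form another.
Stream A: 7, 16, 23, 39, 62, 101, 163 (a Fibonacci-like recurrence a_n = a_{n-1} + a_{n-2}).
Stream B: 44, 43, 42, 41, 40, 39, 38 (arithmetic with common difference −1).
The 15th slot belongs to stream A; its 8th term is 264.

264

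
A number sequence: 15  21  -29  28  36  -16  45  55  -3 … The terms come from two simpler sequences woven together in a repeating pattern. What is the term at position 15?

23

Reading positions in blocks of 3 reveals the pattern AAB — 2 tracks woven together.
Stream A = 15, 21, 28, 36, 45, 55: triangular numbers starting at T_5.
Stream B = -29, -16, -3: arithmetic with common difference +13.
Position 15 → stream B, term 5 = 23.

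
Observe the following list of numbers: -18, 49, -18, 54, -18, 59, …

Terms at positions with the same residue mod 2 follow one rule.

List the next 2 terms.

Taking every 2nd term gives 2 separate tracks.
Track A: -18, -18, -18 — constant -18.
Track B: 49, 54, 59 — adding 5 each time.
Term 7 comes from track A (its 4th entry): -18.
The 8th slot belongs to track B; its 4th term is 64.

-18, 64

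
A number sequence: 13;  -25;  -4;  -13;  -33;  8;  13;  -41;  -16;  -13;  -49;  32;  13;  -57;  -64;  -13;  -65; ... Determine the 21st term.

Taking every 3rd term gives 3 separate tracks.
Subsequence A: 13, -13, 13, -13, 13, -13 (oscillating between 13 and -13).
Subsequence B: -25, -33, -41, -49, -57, -65 (arithmetic, step −8).
Subsequence C: -4, 8, -16, 32, -64 (geometric with ratio -2).
Position 21 falls in subsequence C as its term 7, giving -256.

-256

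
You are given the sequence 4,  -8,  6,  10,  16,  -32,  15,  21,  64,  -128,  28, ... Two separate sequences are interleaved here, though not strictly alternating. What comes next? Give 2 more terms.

The slot pattern repeats as AABB (period 4), so there are 2 interleaved tracks.
Stream A = 4, -8, 16, -32, 64, -128: a geometric progression (common ratio -2).
Stream B = 6, 10, 15, 21, 28: triangular numbers starting at T_3.
Term 12 comes from stream B (its 6th entry): 36.
Position 13 → stream A, term 7 = 256.

36, 256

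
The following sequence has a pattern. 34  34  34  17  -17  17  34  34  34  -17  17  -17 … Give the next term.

34

Positions follow the repeating pattern AAABBB; grouping by letter gives 2 tracks.
Track A: 34, 34, 34, 34, 34, 34. Constant 34.
Track B: 17, -17, 17, -17, 17, -17. The oscillation 17·(−1)^(n+1).
Term 13 comes from track A (its 7th entry): 34.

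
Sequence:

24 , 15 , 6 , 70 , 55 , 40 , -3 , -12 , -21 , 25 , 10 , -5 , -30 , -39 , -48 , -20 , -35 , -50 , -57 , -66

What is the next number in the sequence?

Positions follow the repeating pattern AAABBB; grouping by letter gives 2 tracks.
Stream A is 24, 15, 6, -3, -12, -21, -30, -39, -48, -57, -66, which is arithmetic with common difference −9.
Stream B is 70, 55, 40, 25, 10, -5, -20, -35, -50, which is arithmetic with common difference −15.
Term 21 comes from stream A (its 12th entry): -75.

-75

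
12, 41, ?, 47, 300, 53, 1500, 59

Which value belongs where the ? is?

60

The terms cycle through 2 interleaved subsequences.
Track A = 12, ?, 300, 1500: geometric, ×5 each step.
Track B = 41, 47, 53, 59: adding 6 each time.
The gap is track A's term 2; the rule gives 60.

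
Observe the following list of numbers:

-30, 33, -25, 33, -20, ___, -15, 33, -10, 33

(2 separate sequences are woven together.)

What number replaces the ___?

33

Split by position mod 2 into 2 tracks.
Subsequence A: -30, -25, -20, -15, -10. Linear: a_n = -35 + 5·n.
Subsequence B: 33, 33, ?, 33, 33. Always 33.
Subsequence B's pattern makes the blank 33.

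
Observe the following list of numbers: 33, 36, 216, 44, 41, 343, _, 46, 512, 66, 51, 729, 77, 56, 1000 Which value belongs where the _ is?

The terms cycle through 3 interleaved subsequences.
Track A: 33, 44, ?, 66, 77 — linear: a_n = 22 + 11·n.
Track B: 36, 41, 46, 51, 56 — arithmetic, step +5.
Track C: 216, 343, 512, 729, 1000 — the cubes 6³, 7³, 8³, ….
The gap is track A's term 3; the rule gives 55.

55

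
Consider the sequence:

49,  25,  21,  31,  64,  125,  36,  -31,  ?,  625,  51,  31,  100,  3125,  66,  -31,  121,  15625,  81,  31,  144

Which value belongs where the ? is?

Split by position mod 4: positions 1, 5, 9, … form one track, and each other residue class forms its own.
Stream A is 49, 64, ?, 100, 121, 144, which is perfect squares starting at 7².
Stream B is 25, 125, 625, 3125, 15625, which is successive powers of 5.
Stream C is 21, 36, 51, 66, 81, which is arithmetic with common difference +15.
Stream D is 31, -31, 31, -31, 31, which is alternating ±31.
Filling stream A at index 3 by its rule yields 81.

81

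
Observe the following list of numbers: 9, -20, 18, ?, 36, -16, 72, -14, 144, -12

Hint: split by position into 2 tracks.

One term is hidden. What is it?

-18

Positions 1, 3, 5, … form one subsequence and positions 2, 4, 6, … form another.
Stream A is 9, 18, 36, 72, 144, which is multiplying by 2 each time.
Stream B is -20, ?, -16, -14, -12, which is arithmetic with common difference +2.
So the missing entry in stream B is -18.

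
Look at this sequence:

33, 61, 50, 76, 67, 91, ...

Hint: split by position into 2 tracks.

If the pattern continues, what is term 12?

136

Positions 1, 3, 5, … form one subsequence and positions 2, 4, 6, … form another.
Stream A: 33, 50, 67 (arithmetic with common difference +17).
Stream B: 61, 76, 91 (adding 15 each time).
Term 12 comes from stream B (its 6th entry): 136.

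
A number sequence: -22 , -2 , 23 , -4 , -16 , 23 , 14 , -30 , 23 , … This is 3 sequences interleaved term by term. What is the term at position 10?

The terms cycle through 3 interleaved subsequences.
Subsequence A: -22, -4, 14. Adding 18 each time.
Subsequence B: -2, -16, -30. Arithmetic with common difference −14.
Subsequence C: 23, 23, 23. The constant sequence 23.
Position 10 → subsequence A, term 4 = 32.

32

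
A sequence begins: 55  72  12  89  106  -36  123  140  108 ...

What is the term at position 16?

Positions follow the repeating pattern AAB; grouping by letter gives 2 tracks.
Track A: 55, 72, 89, 106, 123, 140 (arithmetic, step +17).
Track B: 12, -36, 108 (geometric, ×-3 each step).
Position 16 falls in track A as its term 11, giving 225.

225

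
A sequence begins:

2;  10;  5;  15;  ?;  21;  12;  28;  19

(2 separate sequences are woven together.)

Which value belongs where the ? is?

7

Positions 1, 3, 5, … form one subsequence and positions 2, 4, 6, … form another.
Stream A is 2, 5, ?, 12, 19, which is each term equals the sum of the previous two.
Stream B is 10, 15, 21, 28, which is triangular numbers starting at T_4.
The gap is stream A's term 3; the rule gives 7.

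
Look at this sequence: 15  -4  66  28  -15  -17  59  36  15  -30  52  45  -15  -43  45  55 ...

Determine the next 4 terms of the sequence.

15, -56, 38, 66

Split by position mod 4: positions 1, 5, 9, … form one track, and each other residue class forms its own.
Track A: 15, -15, 15, -15 — oscillating between 15 and -15.
Track B: -4, -17, -30, -43 — arithmetic, step −13.
Track C: 66, 59, 52, 45 — arithmetic with common difference −7.
Track D: 28, 36, 45, 55 — triangular numbers starting at T_7.
Term 17 comes from track A (its 5th entry): 15.
The 18th slot belongs to track B; its 5th term is -56.
Term 19 comes from track C (its 5th entry): 38.
Position 20 → track D, term 5 = 66.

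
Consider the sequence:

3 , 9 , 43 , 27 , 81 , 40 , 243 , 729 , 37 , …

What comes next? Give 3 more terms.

2187, 6561, 34

Reading positions in blocks of 3 reveals the pattern AAB — 2 tracks woven together.
Track A: 3, 9, 27, 81, 243, 729 — powers 3^1, 3^2, 3^3, ….
Track B: 43, 40, 37 — subtracting 3 each time.
The 10th slot belongs to track A; its 7th term is 2187.
Term 11 comes from track A (its 8th entry): 6561.
Position 12 falls in track B as its term 4, giving 34.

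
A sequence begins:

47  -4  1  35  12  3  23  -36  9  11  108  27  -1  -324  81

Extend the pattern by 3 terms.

-13, 972, 243

Taking every 3rd term gives 3 separate tracks.
Track A = 47, 35, 23, 11, -1: linear: a_n = 59 − 12·n.
Track B = -4, 12, -36, 108, -324: a geometric progression (common ratio -3).
Track C = 1, 3, 9, 27, 81: powers of 3.
The 16th slot belongs to track A; its 6th term is -13.
Position 17 → track B, term 6 = 972.
Term 18 comes from track C (its 6th entry): 243.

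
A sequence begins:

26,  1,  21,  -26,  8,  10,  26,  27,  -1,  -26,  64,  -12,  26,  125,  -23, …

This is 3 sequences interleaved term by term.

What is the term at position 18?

-34

Split by position mod 3: positions 1, 4, 7, … form one track, and each other residue class forms its own.
Subsequence A is 26, -26, 26, -26, 26, which is the oscillation 26·(−1)^(n+1).
Subsequence B is 1, 8, 27, 64, 125, which is the cubes 1³, 2³, 3³, ….
Subsequence C is 21, 10, -1, -12, -23, which is subtracting 11 each time.
The 18th slot belongs to subsequence C; its 6th term is -34.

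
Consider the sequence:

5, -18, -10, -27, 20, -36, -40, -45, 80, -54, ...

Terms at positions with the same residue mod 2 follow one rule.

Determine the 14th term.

The terms cycle through 2 interleaved subsequences.
Track A: 5, -10, 20, -40, 80 (multiplying by -2 each time).
Track B: -18, -27, -36, -45, -54 (arithmetic, step −9).
Term 14 comes from track B (its 7th entry): -72.

-72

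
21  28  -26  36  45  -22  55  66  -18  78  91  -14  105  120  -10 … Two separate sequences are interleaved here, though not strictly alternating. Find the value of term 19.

The slot pattern repeats as AAB (period 3), so there are 2 interleaved tracks.
Stream A is 21, 28, 36, 45, 55, 66, 78, 91, 105, 120, which is triangular numbers n(n+1)/2 for n = 6, 7, ….
Stream B is -26, -22, -18, -14, -10, which is arithmetic with common difference +4.
The 19th slot belongs to stream A; its 13th term is 171.

171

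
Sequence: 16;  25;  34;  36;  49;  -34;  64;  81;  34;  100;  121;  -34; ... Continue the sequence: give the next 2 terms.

144, 169

The slot pattern repeats as AAB (period 3), so there are 2 interleaved tracks.
Track A = 16, 25, 36, 49, 64, 81, 100, 121: consecutive squares n² from n = 4.
Track B = 34, -34, 34, -34: oscillating between 34 and -34.
Position 13 falls in track A as its term 9, giving 144.
Term 14 comes from track A (its 10th entry): 169.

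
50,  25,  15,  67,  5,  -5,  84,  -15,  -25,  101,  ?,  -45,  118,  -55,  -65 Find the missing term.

-35

The slot pattern repeats as ABB (period 3), so there are 2 interleaved tracks.
Subsequence A: 50, 67, 84, 101, 118 (adding 17 each time).
Subsequence B: 25, 15, 5, -5, -15, -25, ?, -45, -55, -65 (linear: a_n = 35 − 10·n).
Filling subsequence B at index 7 by its rule yields -35.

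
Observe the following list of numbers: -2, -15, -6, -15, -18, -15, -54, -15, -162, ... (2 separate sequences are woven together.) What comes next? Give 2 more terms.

Odd-indexed and even-indexed terms follow separate rules.
Track A is -2, -6, -18, -54, -162, which is geometric with ratio 3.
Track B is -15, -15, -15, -15, which is the constant sequence -15.
Position 10 falls in track B as its term 5, giving -15.
Position 11 falls in track A as its term 6, giving -486.

-15, -486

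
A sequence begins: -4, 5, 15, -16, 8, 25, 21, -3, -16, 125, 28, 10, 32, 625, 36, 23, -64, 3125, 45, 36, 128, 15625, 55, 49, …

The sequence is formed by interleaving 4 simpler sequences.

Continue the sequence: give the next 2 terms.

Taking every 4th term gives 4 separate tracks.
Track A is -4, 8, -16, 32, -64, 128, which is geometric, ×-2 each step.
Track B is 5, 25, 125, 625, 3125, 15625, which is powers of 5.
Track C is 15, 21, 28, 36, 45, 55, which is the triangular numbers T_5, T_6, ….
Track D is -16, -3, 10, 23, 36, 49, which is arithmetic, step +13.
Position 25 → track A, term 7 = -256.
The 26th slot belongs to track B; its 7th term is 78125.

-256, 78125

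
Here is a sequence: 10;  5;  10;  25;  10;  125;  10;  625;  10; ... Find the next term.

3125

Odd-indexed and even-indexed terms follow separate rules.
Track A is 10, 10, 10, 10, 10, which is constant 10.
Track B is 5, 25, 125, 625, which is successive powers of 5.
Term 10 comes from track B (its 5th entry): 3125.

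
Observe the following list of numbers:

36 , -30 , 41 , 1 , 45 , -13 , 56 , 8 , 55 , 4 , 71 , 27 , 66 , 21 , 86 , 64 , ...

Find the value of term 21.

Taking every 4th term gives 4 separate tracks.
Track A is 36, 45, 55, 66, which is triangular numbers n(n+1)/2 for n = 8, 9, ….
Track B is -30, -13, 4, 21, which is linear: a_n = -47 + 17·n.
Track C is 41, 56, 71, 86, which is arithmetic, step +15.
Track D is 1, 8, 27, 64, which is perfect cubes starting at 1³.
The 21st slot belongs to track A; its 6th term is 91.

91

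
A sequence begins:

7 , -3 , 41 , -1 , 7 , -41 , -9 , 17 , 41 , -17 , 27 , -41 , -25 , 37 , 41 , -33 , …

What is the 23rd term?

Split by position mod 3 into 3 tracks.
Track A: 7, -1, -9, -17, -25, -33 — arithmetic with common difference −8.
Track B: -3, 7, 17, 27, 37 — arithmetic with common difference +10.
Track C: 41, -41, 41, -41, 41 — alternating ±41.
Position 23 → track B, term 8 = 67.

67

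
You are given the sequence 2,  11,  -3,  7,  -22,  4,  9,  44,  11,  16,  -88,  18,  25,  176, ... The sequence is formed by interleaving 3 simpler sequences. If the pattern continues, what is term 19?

Taking every 3rd term gives 3 separate tracks.
Stream A is 2, 7, 9, 16, 25, which is a Fibonacci-like recurrence a_n = a_{n-1} + a_{n-2}.
Stream B is 11, -22, 44, -88, 176, which is a geometric progression (common ratio -2).
Stream C is -3, 4, 11, 18, which is arithmetic, step +7.
The 19th slot belongs to stream A; its 7th term is 66.

66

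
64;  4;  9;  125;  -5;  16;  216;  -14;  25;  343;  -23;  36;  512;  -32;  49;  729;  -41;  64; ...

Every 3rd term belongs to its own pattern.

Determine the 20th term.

-50

Read the sequence 3 terms at a time; column i is its own pattern.
Track A is 64, 125, 216, 343, 512, 729, which is consecutive cubes n³ from n = 4.
Track B is 4, -5, -14, -23, -32, -41, which is arithmetic, step −9.
Track C is 9, 16, 25, 36, 49, 64, which is the squares 3², 4², 5², ….
Position 20 → track B, term 7 = -50.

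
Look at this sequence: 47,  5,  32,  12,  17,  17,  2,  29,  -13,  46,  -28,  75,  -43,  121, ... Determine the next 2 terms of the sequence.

-58, 196

The terms cycle through 2 interleaved subsequences.
Track A is 47, 32, 17, 2, -13, -28, -43, which is subtracting 15 each time.
Track B is 5, 12, 17, 29, 46, 75, 121, which is each term equals the sum of the previous two.
The 15th slot belongs to track A; its 8th term is -58.
The 16th slot belongs to track B; its 8th term is 196.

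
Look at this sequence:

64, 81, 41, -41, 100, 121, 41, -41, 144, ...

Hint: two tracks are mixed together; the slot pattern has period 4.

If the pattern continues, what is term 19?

Reading positions in blocks of 4 reveals the pattern AABB — 2 tracks woven together.
Subsequence A: 64, 81, 100, 121, 144 — the squares 8², 9², 10², ….
Subsequence B: 41, -41, 41, -41 — the oscillation 41·(−1)^(n+1).
The 19th slot belongs to subsequence B; its 9th term is 41.

41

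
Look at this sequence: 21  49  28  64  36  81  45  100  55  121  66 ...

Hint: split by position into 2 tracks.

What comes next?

144

Taking every 2nd term gives 2 separate tracks.
Stream A: 21, 28, 36, 45, 55, 66 — triangular numbers n(n+1)/2 for n = 6, 7, ….
Stream B: 49, 64, 81, 100, 121 — perfect squares starting at 7².
Position 12 → stream B, term 6 = 144.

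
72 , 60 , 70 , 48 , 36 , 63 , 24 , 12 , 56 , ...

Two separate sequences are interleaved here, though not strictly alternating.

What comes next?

0

Positions follow the repeating pattern AAB; grouping by letter gives 2 tracks.
Stream A = 72, 60, 48, 36, 24, 12: arithmetic, step −12.
Stream B = 70, 63, 56: arithmetic with common difference −7.
Term 10 comes from stream A (its 7th entry): 0.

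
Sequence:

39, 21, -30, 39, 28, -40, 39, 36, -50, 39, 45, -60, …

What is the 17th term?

Split by position mod 3 into 3 tracks.
Stream A is 39, 39, 39, 39, which is the constant sequence 39.
Stream B is 21, 28, 36, 45, which is the triangular numbers T_6, T_7, ….
Stream C is -30, -40, -50, -60, which is subtracting 10 each time.
Position 17 → stream B, term 6 = 66.

66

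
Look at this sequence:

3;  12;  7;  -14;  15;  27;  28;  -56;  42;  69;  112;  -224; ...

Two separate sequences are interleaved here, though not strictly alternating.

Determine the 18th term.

Reading positions in blocks of 4 reveals the pattern AABB — 2 tracks woven together.
Track A = 3, 12, 15, 27, 42, 69: Fibonacci-style (each term is the sum of the two before it).
Track B = 7, -14, 28, -56, 112, -224: geometric with ratio -2.
The 18th slot belongs to track A; its 10th term is 471.

471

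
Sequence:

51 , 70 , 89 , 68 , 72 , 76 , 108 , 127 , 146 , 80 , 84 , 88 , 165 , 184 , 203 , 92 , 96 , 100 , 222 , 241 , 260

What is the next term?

Reading positions in blocks of 6 reveals the pattern AAABBB — 2 tracks woven together.
Stream A: 51, 70, 89, 108, 127, 146, 165, 184, 203, 222, 241, 260. Adding 19 each time.
Stream B: 68, 72, 76, 80, 84, 88, 92, 96, 100. Adding 4 each time.
Position 22 falls in stream B as its term 10, giving 104.

104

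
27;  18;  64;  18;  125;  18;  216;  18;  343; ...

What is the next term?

18

Split by position mod 2 into 2 tracks.
Stream A = 27, 64, 125, 216, 343: perfect cubes starting at 3³.
Stream B = 18, 18, 18, 18: always 18.
The 10th slot belongs to stream B; its 5th term is 18.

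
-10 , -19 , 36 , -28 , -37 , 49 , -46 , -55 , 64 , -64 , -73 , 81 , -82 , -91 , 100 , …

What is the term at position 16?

Reading positions in blocks of 3 reveals the pattern AAB — 2 tracks woven together.
Track A is -10, -19, -28, -37, -46, -55, -64, -73, -82, -91, which is linear: a_n = -1 − 9·n.
Track B is 36, 49, 64, 81, 100, which is consecutive squares n² from n = 6.
Term 16 comes from track A (its 11th entry): -100.

-100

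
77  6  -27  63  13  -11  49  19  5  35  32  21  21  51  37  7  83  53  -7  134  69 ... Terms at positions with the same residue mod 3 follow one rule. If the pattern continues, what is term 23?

Split by position mod 3: positions 1, 4, 7, … form one track, and each other residue class forms its own.
Track A: 77, 63, 49, 35, 21, 7, -7 (subtracting 14 each time).
Track B: 6, 13, 19, 32, 51, 83, 134 (each term equals the sum of the previous two).
Track C: -27, -11, 5, 21, 37, 53, 69 (adding 16 each time).
Term 23 comes from track B (its 8th entry): 217.

217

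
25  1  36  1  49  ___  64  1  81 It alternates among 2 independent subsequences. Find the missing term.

The terms cycle through 2 interleaved subsequences.
Track A is 25, 36, 49, 64, 81, which is consecutive squares n² from n = 5.
Track B is 1, 1, ?, 1, which is constant 1.
Track B's pattern makes the blank 1.

1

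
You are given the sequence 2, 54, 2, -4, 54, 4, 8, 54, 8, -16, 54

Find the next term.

Split by position mod 3: positions 1, 4, 7, … form one track, and each other residue class forms its own.
Track A: 2, -4, 8, -16. Geometric with ratio -2.
Track B: 54, 54, 54, 54. Always 54.
Track C: 2, 4, 8. Powers of 2.
The 12th slot belongs to track C; its 4th term is 16.

16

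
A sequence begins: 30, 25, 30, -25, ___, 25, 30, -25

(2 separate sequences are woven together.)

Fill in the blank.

The terms cycle through 2 interleaved subsequences.
Track A: 30, 30, ?, 30. Always 30.
Track B: 25, -25, 25, -25. The oscillation 25·(−1)^(n+1).
The gap is track A's term 3; the rule gives 30.

30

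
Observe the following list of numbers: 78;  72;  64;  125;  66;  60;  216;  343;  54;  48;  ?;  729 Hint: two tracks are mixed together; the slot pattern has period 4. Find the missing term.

512

Reading positions in blocks of 4 reveals the pattern AABB — 2 tracks woven together.
Track A: 78, 72, 66, 60, 54, 48 (subtracting 6 each time).
Track B: 64, 125, 216, 343, ?, 729 (the cubes 4³, 5³, 6³, …).
Filling track B at index 5 by its rule yields 512.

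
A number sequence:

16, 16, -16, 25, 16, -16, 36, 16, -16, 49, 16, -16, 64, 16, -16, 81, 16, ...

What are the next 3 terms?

The slot pattern repeats as ABB (period 3), so there are 2 interleaved tracks.
Track A = 16, 25, 36, 49, 64, 81: perfect squares starting at 4².
Track B = 16, -16, 16, -16, 16, -16, 16, -16, 16, -16, 16: alternating ±16.
The 18th slot belongs to track B; its 12th term is -16.
Term 19 comes from track A (its 7th entry): 100.
Position 20 → track B, term 13 = 16.

-16, 100, 16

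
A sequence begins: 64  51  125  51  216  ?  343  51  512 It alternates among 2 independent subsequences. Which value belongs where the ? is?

51

Odd-indexed and even-indexed terms follow separate rules.
Track A: 64, 125, 216, 343, 512 — consecutive cubes n³ from n = 4.
Track B: 51, 51, ?, 51 — the constant sequence 51.
The gap is track B's term 3; the rule gives 51.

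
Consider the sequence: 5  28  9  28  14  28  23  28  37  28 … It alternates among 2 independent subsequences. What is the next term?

The terms cycle through 2 interleaved subsequences.
Subsequence A = 5, 9, 14, 23, 37: each term equals the sum of the previous two.
Subsequence B = 28, 28, 28, 28, 28: constant 28.
The 11th slot belongs to subsequence A; its 6th term is 60.

60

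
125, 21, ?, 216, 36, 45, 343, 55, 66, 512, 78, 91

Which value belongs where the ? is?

28

Reading positions in blocks of 3 reveals the pattern ABB — 2 tracks woven together.
Track A = 125, 216, 343, 512: perfect cubes starting at 5³.
Track B = 21, ?, 36, 45, 55, 66, 78, 91: the triangular numbers T_6, T_7, ….
So the missing entry in track B is 28.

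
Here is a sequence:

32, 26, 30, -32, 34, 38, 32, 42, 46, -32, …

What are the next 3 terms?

50, 54, 32

Reading positions in blocks of 3 reveals the pattern ABB — 2 tracks woven together.
Track A: 32, -32, 32, -32. Alternating ±32.
Track B: 26, 30, 34, 38, 42, 46. Adding 4 each time.
Position 11 → track B, term 7 = 50.
Position 12 falls in track B as its term 8, giving 54.
Position 13 falls in track A as its term 5, giving 32.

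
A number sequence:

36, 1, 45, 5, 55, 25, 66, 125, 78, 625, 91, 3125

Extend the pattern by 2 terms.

Positions 1, 3, 5, … form one subsequence and positions 2, 4, 6, … form another.
Stream A = 36, 45, 55, 66, 78, 91: the triangular numbers T_8, T_9, ….
Stream B = 1, 5, 25, 125, 625, 3125: powers 5^0, 5^1, 5^2, ….
Position 13 → stream A, term 7 = 105.
The 14th slot belongs to stream B; its 7th term is 15625.

105, 15625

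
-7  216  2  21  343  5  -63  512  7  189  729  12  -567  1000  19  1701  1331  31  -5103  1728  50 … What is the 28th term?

137781

The terms cycle through 3 interleaved subsequences.
Track A = -7, 21, -63, 189, -567, 1701, -5103: geometric, ×-3 each step.
Track B = 216, 343, 512, 729, 1000, 1331, 1728: consecutive cubes n³ from n = 6.
Track C = 2, 5, 7, 12, 19, 31, 50: each term equals the sum of the previous two.
Position 28 → track A, term 10 = 137781.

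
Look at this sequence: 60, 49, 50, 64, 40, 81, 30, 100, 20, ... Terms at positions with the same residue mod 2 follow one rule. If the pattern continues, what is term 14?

169

Odd-indexed and even-indexed terms follow separate rules.
Stream A is 60, 50, 40, 30, 20, which is linear: a_n = 70 − 10·n.
Stream B is 49, 64, 81, 100, which is perfect squares starting at 7².
Position 14 → stream B, term 7 = 169.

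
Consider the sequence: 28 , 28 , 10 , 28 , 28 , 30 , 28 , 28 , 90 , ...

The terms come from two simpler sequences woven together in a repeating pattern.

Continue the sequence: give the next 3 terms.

28, 28, 270

Positions follow the repeating pattern AAB; grouping by letter gives 2 tracks.
Subsequence A = 28, 28, 28, 28, 28, 28: always 28.
Subsequence B = 10, 30, 90: a geometric progression (common ratio 3).
Position 10 falls in subsequence A as its term 7, giving 28.
Term 11 comes from subsequence A (its 8th entry): 28.
The 12th slot belongs to subsequence B; its 4th term is 270.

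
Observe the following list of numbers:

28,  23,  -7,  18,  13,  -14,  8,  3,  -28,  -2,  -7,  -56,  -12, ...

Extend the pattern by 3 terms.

-17, -112, -22

Positions follow the repeating pattern AAB; grouping by letter gives 2 tracks.
Track A: 28, 23, 18, 13, 8, 3, -2, -7, -12 — subtracting 5 each time.
Track B: -7, -14, -28, -56 — geometric, ×2 each step.
Position 14 falls in track A as its term 10, giving -17.
Term 15 comes from track B (its 5th entry): -112.
Position 16 → track A, term 11 = -22.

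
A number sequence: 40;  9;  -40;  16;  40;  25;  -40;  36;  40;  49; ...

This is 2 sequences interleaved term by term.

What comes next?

Odd-indexed and even-indexed terms follow separate rules.
Track A: 40, -40, 40, -40, 40. Oscillating between 40 and -40.
Track B: 9, 16, 25, 36, 49. The squares 3², 4², 5², ….
Position 11 falls in track A as its term 6, giving -40.

-40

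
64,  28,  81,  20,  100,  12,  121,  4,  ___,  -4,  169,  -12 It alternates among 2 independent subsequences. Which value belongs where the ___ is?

Taking every 2nd term gives 2 separate tracks.
Subsequence A is 64, 81, 100, 121, ?, 169, which is perfect squares starting at 8².
Subsequence B is 28, 20, 12, 4, -4, -12, which is arithmetic with common difference −8.
Filling subsequence A at index 5 by its rule yields 144.

144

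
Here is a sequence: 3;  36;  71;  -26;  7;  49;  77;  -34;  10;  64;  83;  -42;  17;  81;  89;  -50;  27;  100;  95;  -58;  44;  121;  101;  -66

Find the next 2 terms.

Taking every 4th term gives 4 separate tracks.
Subsequence A: 3, 7, 10, 17, 27, 44 (each term equals the sum of the previous two).
Subsequence B: 36, 49, 64, 81, 100, 121 (the squares 6², 7², 8², …).
Subsequence C: 71, 77, 83, 89, 95, 101 (adding 6 each time).
Subsequence D: -26, -34, -42, -50, -58, -66 (arithmetic, step −8).
The 25th slot belongs to subsequence A; its 7th term is 71.
Position 26 → subsequence B, term 7 = 144.

71, 144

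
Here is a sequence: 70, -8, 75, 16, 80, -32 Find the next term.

Taking every 2nd term gives 2 separate tracks.
Stream A: 70, 75, 80 (arithmetic with common difference +5).
Stream B: -8, 16, -32 (geometric with ratio -2).
Term 7 comes from stream A (its 4th entry): 85.

85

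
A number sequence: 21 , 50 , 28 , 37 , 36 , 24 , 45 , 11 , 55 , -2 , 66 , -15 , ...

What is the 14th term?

-28

Odd-indexed and even-indexed terms follow separate rules.
Track A: 21, 28, 36, 45, 55, 66 (triangular numbers starting at T_6).
Track B: 50, 37, 24, 11, -2, -15 (linear: a_n = 63 − 13·n).
Position 14 falls in track B as its term 7, giving -28.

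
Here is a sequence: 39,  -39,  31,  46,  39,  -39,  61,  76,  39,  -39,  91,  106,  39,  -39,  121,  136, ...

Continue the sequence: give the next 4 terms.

Reading positions in blocks of 4 reveals the pattern AABB — 2 tracks woven together.
Stream A is 39, -39, 39, -39, 39, -39, 39, -39, which is alternating ±39.
Stream B is 31, 46, 61, 76, 91, 106, 121, 136, which is adding 15 each time.
Position 17 falls in stream A as its term 9, giving 39.
The 18th slot belongs to stream A; its 10th term is -39.
The 19th slot belongs to stream B; its 9th term is 151.
The 20th slot belongs to stream B; its 10th term is 166.

39, -39, 151, 166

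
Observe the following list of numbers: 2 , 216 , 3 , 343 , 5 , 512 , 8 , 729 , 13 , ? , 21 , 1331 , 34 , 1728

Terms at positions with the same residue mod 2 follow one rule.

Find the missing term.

1000

Odd-indexed and even-indexed terms follow separate rules.
Stream A: 2, 3, 5, 8, 13, 21, 34 (Fibonacci-style (each term is the sum of the two before it)).
Stream B: 216, 343, 512, 729, ?, 1331, 1728 (the cubes 6³, 7³, 8³, …).
So the missing entry in stream B is 1000.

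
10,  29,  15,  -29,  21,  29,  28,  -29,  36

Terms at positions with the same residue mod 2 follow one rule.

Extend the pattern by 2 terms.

Positions 1, 3, 5, … form one subsequence and positions 2, 4, 6, … form another.
Track A: 10, 15, 21, 28, 36 — the triangular numbers T_4, T_5, ….
Track B: 29, -29, 29, -29 — the oscillation 29·(−1)^(n+1).
Position 10 → track B, term 5 = 29.
Position 11 → track A, term 6 = 45.

29, 45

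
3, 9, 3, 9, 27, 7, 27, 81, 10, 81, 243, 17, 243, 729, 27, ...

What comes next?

Split by position mod 3: positions 1, 4, 7, … form one track, and each other residue class forms its own.
Track A: 3, 9, 27, 81, 243 (geometric with ratio 3).
Track B: 9, 27, 81, 243, 729 (powers 3^2, 3^3, 3^4, …).
Track C: 3, 7, 10, 17, 27 (each term equals the sum of the previous two).
Position 16 → track A, term 6 = 729.

729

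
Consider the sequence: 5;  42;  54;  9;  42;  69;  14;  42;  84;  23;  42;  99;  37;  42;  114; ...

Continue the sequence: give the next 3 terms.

Taking every 3rd term gives 3 separate tracks.
Track A: 5, 9, 14, 23, 37 — each term equals the sum of the previous two.
Track B: 42, 42, 42, 42, 42 — always 42.
Track C: 54, 69, 84, 99, 114 — arithmetic with common difference +15.
The 16th slot belongs to track A; its 6th term is 60.
Position 17 falls in track B as its term 6, giving 42.
Position 18 → track C, term 6 = 129.

60, 42, 129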